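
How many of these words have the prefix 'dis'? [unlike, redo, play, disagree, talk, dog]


Checking each word for prefix 'dis':
  'unlike' -> no (count: 0)
  'redo' -> no (count: 0)
  'play' -> no (count: 0)
  'disagree' -> YES, starts with 'dis' (count: 1)
  'talk' -> no (count: 1)
  'dog' -> no (count: 1)
Total with prefix 'dis': 1

1


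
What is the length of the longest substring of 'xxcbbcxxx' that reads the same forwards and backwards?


Scanning 'xxcbbcxxx' for palindromic substrings.
Substring at positions 0-7: 'xxcbbcxx'.
Check: reverse('xxcbbcxx') = 'xxcbbcxx' -> palindrome confirmed.
Neighbouring characters ('-' / 'x') break symmetry, so it cannot extend further.
No longer palindromic substring exists; longest length = 8

8


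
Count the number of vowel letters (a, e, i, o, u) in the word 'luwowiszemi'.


Scanning each character of 'luwowiszemi':
  Position 1: 'l' -> consonant (running count: 0)
  Position 2: 'u' -> vowel (running count: 1)
  Position 3: 'w' -> consonant (running count: 1)
  Position 4: 'o' -> vowel (running count: 2)
  Position 5: 'w' -> consonant (running count: 2)
  Position 6: 'i' -> vowel (running count: 3)
  Position 7: 's' -> consonant (running count: 3)
  Position 8: 'z' -> consonant (running count: 3)
  Position 9: 'e' -> vowel (running count: 4)
  Position 10: 'm' -> consonant (running count: 4)
  Position 11: 'i' -> vowel (running count: 5)
Total vowels: 5

5


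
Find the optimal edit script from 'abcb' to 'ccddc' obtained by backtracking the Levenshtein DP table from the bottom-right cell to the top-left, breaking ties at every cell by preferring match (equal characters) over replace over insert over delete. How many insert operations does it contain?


Edit distance = 5. Backtracking from cell (4, 5) with preference match > replace > insert > delete,
then listing the resulting alignment 'abcb' -> 'ccddc' left to right:
  Step 1: insert 'c' [insertion #1]
  Step 2: replace a->c
  Step 3: replace b->d
  Step 4: replace c->d
  Step 5: replace b->c
Total insertions: 1

1


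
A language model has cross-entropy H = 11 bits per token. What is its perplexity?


Perplexity formula: PP = 2^H
H = 11
PP = 2^11
PP = 2^11 = 2048

2048


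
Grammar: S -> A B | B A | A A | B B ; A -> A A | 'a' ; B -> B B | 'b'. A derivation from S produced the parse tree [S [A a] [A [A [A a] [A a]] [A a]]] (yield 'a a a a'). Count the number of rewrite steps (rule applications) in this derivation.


Every bracketed nonterminal node [X ...] in the tree is produced by exactly one rule application.
Reading the tree off as a leftmost derivation:
  Step 1: S  =>  A A   (applied S -> A A)
  Step 2: A A  =>  a A   (applied A -> a)
  Step 3: a A  =>  a A A   (applied A -> A A)
  Step 4: a A A  =>  a A A A   (applied A -> A A)
  Step 5: a A A A  =>  a a A A   (applied A -> a)
  Step 6: a a A A  =>  a a a A   (applied A -> a)
  Step 7: a a a A  =>  a a a a   (applied A -> a)
Final yield: a a a a
Total rewrite steps: 7

7


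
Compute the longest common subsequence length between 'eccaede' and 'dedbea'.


DP table for LCS of 'eccaede' and 'dedbea':
       d  e  d  b  e  a
    0  0  0  0  0  0  0
  e 0  0  1  1  1  1  1
  c 0  0  1  1  1  1  1
  c 0  0  1  1  1  1  1
  a 0  0  1  1  1  1  2
  e 0  0  1  1  1  2  2
  d 0  1  1  2  2  2  2
  e 0  1  2  2  2  3  3
LCS: 'ede'
LCS length = 3

3


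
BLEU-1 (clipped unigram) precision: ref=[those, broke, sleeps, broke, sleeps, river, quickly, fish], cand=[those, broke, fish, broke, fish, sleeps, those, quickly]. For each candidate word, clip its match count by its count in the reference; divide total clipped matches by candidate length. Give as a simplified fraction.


Reference word counts: {'broke': 2, 'fish': 1, 'quickly': 1, 'river': 1, 'sleeps': 2, 'those': 1}
Checking each candidate word (with clipping):
  'those' -> in reference (ref count 1, used 1/1) -> match (matches: 1)
  'broke' -> in reference (ref count 2, used 1/2) -> match (matches: 2)
  'fish' -> in reference (ref count 1, used 1/1) -> match (matches: 3)
  'broke' -> in reference (ref count 2, used 2/2) -> match (matches: 4)
  'fish' -> ref count 1 already used up (1/1) -> clipped, no match (matches: 4)
  'sleeps' -> in reference (ref count 2, used 1/2) -> match (matches: 5)
  'those' -> ref count 1 already used up (1/1) -> clipped, no match (matches: 5)
  'quickly' -> in reference (ref count 1, used 1/1) -> match (matches: 6)
Clipped matches: 6, Candidate length: 8
Precision = 6/8 = 3/4

3/4


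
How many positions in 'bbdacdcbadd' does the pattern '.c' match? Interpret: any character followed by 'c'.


Pattern: .c means any character followed by 'c'.
Scanning 'bbdacdcbadd' position-by-position:
  Pos 0: window 'bb' -> no
  Pos 1: window 'bd' -> no
  Pos 2: window 'da' -> no
  Pos 3: window 'ac' -> MATCH
  Pos 4: window 'cd' -> no
  Pos 5: window 'dc' -> MATCH
  Pos 6: window 'cb' -> no
  Pos 7: window 'ba' -> no
  Pos 8: window 'ad' -> no
  Pos 9: window 'dd' -> no
  Pos 10: window 'd' -> no
Total matches: 2

2


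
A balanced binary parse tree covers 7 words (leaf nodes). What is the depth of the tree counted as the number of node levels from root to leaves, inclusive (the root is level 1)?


In a balanced binary tree with n leaves the deepest leaf is ceil(log2(n)) edges below the root,
so counting node levels inclusive of root and leaves gives ceil(log2(n)) + 1 levels.
log2(7) = 2.8074
ceil(2.8074) = 3
levels = 3 + 1 = 4

4


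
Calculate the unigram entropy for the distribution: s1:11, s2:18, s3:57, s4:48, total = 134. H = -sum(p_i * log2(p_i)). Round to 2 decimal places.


Computing entropy H = -sum(p_i * log2(p_i)):
  s1: p = 11/134 = 0.0821, -p*log2(p) = 0.2961
  s2: p = 18/134 = 0.1343, -p*log2(p) = 0.3890
  s3: p = 57/134 = 0.4254, -p*log2(p) = 0.5246
  s4: p = 48/134 = 0.3582, -p*log2(p) = 0.5306
H = sum of terms = 1.7403
Rounded to 2 decimals: 1.74

1.74


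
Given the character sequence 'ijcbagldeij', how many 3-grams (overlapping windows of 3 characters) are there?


String 'ijcbagldeij' has length L = 11.
Number of overlapping n-grams = L - n + 1
Substituting: 11 - 3 + 1 = 9

9


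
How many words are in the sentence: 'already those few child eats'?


Counting words by splitting on spaces:
  Word 1: 'already'
  Word 2: 'those'
  Word 3: 'few'
  Word 4: 'child'
  Word 5: 'eats'
Total words: 5

5


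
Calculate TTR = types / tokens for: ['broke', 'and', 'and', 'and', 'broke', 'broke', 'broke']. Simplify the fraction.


Tokens: 7
Unique types: ('and', 'broke') = 2
TTR = 2/7
Already in lowest terms.

2/7


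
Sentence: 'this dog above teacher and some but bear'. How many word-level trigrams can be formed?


Word trigrams from [8] words:
  Trigram 1: (this dog above)
  Trigram 2: (dog above teacher)
  Trigram 3: (above teacher and)
  Trigram 4: (teacher and some)
  Trigram 5: (and some but)
  Trigram 6: (some but bear)
Total word trigrams: 8 - 2 = 6

6


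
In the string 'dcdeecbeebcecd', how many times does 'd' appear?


Scanning 'dcdeecbeebcecd' for 'd':
  Position 0: 'd' -> MATCH (count: 1)
  Position 2: 'd' -> MATCH (count: 2)
  Position 13: 'd' -> MATCH (count: 3)
Total occurrences of 'd': 3

3


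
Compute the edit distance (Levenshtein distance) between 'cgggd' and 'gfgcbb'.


Building DP table for s1='cgggd' (len 5) and s2='gfgcbb' (len 6):
       g  f  g  c  b  b
    0  1  2  3  4  5  6
  c 1  1  2  3  3  4  5
  g 2  1  2  2  3  4  5
  g 3  2  2  2  3  4  5
  g 4  3  3  2  3  4  5
  d 5  4  4  3  3  4  5
Edit distance = dp[5][6] = 5

5


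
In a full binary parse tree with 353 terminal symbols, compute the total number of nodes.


Leaf nodes (terminals): 353
Internal nodes = n - 1 = 353 - 1 = 352
Total = leaves + internal = 353 + 352 = 705

705


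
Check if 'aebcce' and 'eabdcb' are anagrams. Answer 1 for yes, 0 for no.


Sort characters of 'aebcce': 'abccee'
Sort characters of 'eabdcb': 'abbcde'
Sorted forms differ -> they are NOT anagrams
Result: 0

0


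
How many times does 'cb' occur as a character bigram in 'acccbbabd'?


Scanning 'acccbbabd' for bigram 'cb':
  Position 0: 'ac' -> no
  Position 1: 'cc' -> no
  Position 2: 'cc' -> no
  Position 3: 'cb' -> MATCH
  Position 4: 'bb' -> no
  Position 5: 'ba' -> no
  Position 6: 'ab' -> no
  Position 7: 'bd' -> no
Total matches: 1

1


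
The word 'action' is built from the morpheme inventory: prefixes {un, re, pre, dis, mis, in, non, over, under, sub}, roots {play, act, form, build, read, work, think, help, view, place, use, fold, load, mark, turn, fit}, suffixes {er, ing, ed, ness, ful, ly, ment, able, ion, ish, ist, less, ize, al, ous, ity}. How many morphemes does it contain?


Segmenting 'action' against the inventory:
  'act' -> root (morpheme 1)
  'ion' -> suffix (morpheme 2)
Total morphemes: 2

2


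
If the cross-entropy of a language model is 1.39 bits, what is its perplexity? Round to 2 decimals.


Perplexity formula: PP = 2^H
H = 1.39
PP = 2^1.39
Decompose: 2^1.39 = 2^1 * 2^0.39
2^1 = 2, 2^0.39 ~ 1.3103934
PP ~ 2 * 1.3103934 = 2.6207868
Rounded to 2 decimals: 2.62

2.62


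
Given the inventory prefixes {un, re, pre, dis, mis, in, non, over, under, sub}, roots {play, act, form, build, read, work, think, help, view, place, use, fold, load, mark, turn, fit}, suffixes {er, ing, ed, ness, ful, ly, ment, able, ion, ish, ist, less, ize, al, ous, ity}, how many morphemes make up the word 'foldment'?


Segmenting 'foldment' against the inventory:
  'fold' -> root (morpheme 1)
  'ment' -> suffix (morpheme 2)
Total morphemes: 2

2


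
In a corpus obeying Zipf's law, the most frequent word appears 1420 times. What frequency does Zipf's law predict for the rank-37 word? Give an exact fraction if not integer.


Zipf's law: freq(rank) = f1 / rank
f1 = 1420, rank = 37
freq = 1420 / 37
GCD(1420, 37) = 1
Simplified: 1420/37

1420/37


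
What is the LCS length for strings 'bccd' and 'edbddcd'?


DP table for LCS of 'bccd' and 'edbddcd':
       e  d  b  d  d  c  d
    0  0  0  0  0  0  0  0
  b 0  0  0  1  1  1  1  1
  c 0  0  0  1  1  1  2  2
  c 0  0  0  1  1  1  2  2
  d 0  0  1  1  2  2  2  3
LCS: 'bcd'
LCS length = 3

3


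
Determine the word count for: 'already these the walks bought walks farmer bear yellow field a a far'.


Counting words by splitting on spaces:
  Word 1: 'already'
  Word 2: 'these'
  Word 3: 'the'
  Word 4: 'walks'
  Word 5: 'bought'
  Word 6: 'walks'
  Word 7: 'farmer'
  Word 8: 'bear'
  Word 9: 'yellow'
  Word 10: 'field'
  Word 11: 'a'
  Word 12: 'a'
  Word 13: 'far'
Total words: 13

13


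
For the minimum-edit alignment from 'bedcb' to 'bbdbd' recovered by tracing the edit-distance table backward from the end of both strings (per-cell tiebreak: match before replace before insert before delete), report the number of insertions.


Edit distance = 3. Backtracking from cell (5, 5) with preference match > replace > insert > delete,
then listing the resulting alignment 'bedcb' -> 'bbdbd' left to right:
  Step 1: keep 'b'
  Step 2: replace e->b
  Step 3: keep 'd'
  Step 4: replace c->b
  Step 5: replace b->d
Total insertions: 0

0


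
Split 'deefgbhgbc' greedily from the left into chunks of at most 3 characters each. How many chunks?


'deefgbhgbc' has 10 characters.
Chunking with max size 3:
  Chunk 1: 'dee' (positions 0-2)
  Chunk 2: 'fgb' (positions 3-5)
  Chunk 3: 'hgb' (positions 6-8)
  Chunk 4: 'c' (positions 9-9)
Total chunks: ceil(10 / 3) = 4

4


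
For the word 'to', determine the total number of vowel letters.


Scanning each character of 'to':
  Position 1: 't' -> consonant (running count: 0)
  Position 2: 'o' -> vowel (running count: 1)
Total vowels: 1

1


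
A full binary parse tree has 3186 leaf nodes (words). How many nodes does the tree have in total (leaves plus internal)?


Leaf nodes (terminals): 3186
Internal nodes = n - 1 = 3186 - 1 = 3185
Total = leaves + internal = 3186 + 3185 = 6371

6371


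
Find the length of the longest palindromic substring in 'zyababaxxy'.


Scanning 'zyababaxxy' for palindromic substrings.
Substring at positions 2-6: 'ababa'.
Check: reverse('ababa') = 'ababa' -> palindrome confirmed.
Neighbouring characters ('y' / 'x') break symmetry, so it cannot extend further.
No longer palindromic substring exists; longest length = 5

5


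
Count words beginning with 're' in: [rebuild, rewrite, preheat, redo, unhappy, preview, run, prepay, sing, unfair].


Checking each word for prefix 're':
  'rebuild' -> YES, starts with 're' (count: 1)
  'rewrite' -> YES, starts with 're' (count: 2)
  'preheat' -> no (count: 2)
  'redo' -> YES, starts with 're' (count: 3)
  'unhappy' -> no (count: 3)
  'preview' -> no (count: 3)
  'run' -> no (count: 3)
  'prepay' -> no (count: 3)
  'sing' -> no (count: 3)
  'unfair' -> no (count: 3)
Total with prefix 're': 3

3


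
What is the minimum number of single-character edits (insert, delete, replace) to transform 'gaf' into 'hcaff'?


Building DP table for s1='gaf' (len 3) and s2='hcaff' (len 5):
       h  c  a  f  f
    0  1  2  3  4  5
  g 1  1  2  3  4  5
  a 2  2  2  2  3  4
  f 3  3  3  3  2  3
Edit distance = dp[3][5] = 3

3


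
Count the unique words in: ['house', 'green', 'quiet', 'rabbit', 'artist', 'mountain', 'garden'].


Listing all tokens and tracking unique types:
  Token 1: 'house' -> NEW (unique so far: 1)
  Token 2: 'green' -> NEW (unique so far: 2)
  Token 3: 'quiet' -> NEW (unique so far: 3)
  Token 4: 'rabbit' -> NEW (unique so far: 4)
  Token 5: 'artist' -> NEW (unique so far: 5)
  Token 6: 'mountain' -> NEW (unique so far: 6)
  Token 7: 'garden' -> NEW (unique so far: 7)
Unique types: ('artist', 'garden', 'green', 'house', 'mountain', 'quiet', 'rabbit')
Vocabulary size: 7

7


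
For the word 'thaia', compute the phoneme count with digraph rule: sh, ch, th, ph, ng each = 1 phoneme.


Parsing 'thaia' greedily, digraphs first:
  'th' -> digraph (1 consonant phoneme) (phonemes so far: 1)
  'a' -> vowel phoneme (phonemes so far: 2)
  'i' -> vowel phoneme (phonemes so far: 3)
  'a' -> vowel phoneme (phonemes so far: 4)
Total phonemes: 4

4


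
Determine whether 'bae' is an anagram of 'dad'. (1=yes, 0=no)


Sort characters of 'bae': 'abe'
Sort characters of 'dad': 'add'
Sorted forms differ -> they are NOT anagrams
Result: 0

0


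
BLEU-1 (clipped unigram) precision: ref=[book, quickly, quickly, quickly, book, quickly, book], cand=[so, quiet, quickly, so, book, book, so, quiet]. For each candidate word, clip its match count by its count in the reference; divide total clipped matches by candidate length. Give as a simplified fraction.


Reference word counts: {'book': 3, 'quickly': 4}
Checking each candidate word (with clipping):
  'so' -> not in reference -> no match (matches: 0)
  'quiet' -> not in reference -> no match (matches: 0)
  'quickly' -> in reference (ref count 4, used 1/4) -> match (matches: 1)
  'so' -> not in reference -> no match (matches: 1)
  'book' -> in reference (ref count 3, used 1/3) -> match (matches: 2)
  'book' -> in reference (ref count 3, used 2/3) -> match (matches: 3)
  'so' -> not in reference -> no match (matches: 3)
  'quiet' -> not in reference -> no match (matches: 3)
Clipped matches: 3, Candidate length: 8
Precision = 3/8

3/8


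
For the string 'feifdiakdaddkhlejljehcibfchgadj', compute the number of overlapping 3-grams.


String 'feifdiakdaddkhlejljehcibfchgadj' has length L = 31.
Number of overlapping n-grams = L - n + 1
Substituting: 31 - 3 + 1 = 29

29


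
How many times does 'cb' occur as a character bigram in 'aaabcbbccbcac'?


Scanning 'aaabcbbccbcac' for bigram 'cb':
  Position 0: 'aa' -> no
  Position 1: 'aa' -> no
  Position 2: 'ab' -> no
  Position 3: 'bc' -> no
  Position 4: 'cb' -> MATCH
  Position 5: 'bb' -> no
  Position 6: 'bc' -> no
  Position 7: 'cc' -> no
  Position 8: 'cb' -> MATCH
  Position 9: 'bc' -> no
  Position 10: 'ca' -> no
  Position 11: 'ac' -> no
Total matches: 2

2


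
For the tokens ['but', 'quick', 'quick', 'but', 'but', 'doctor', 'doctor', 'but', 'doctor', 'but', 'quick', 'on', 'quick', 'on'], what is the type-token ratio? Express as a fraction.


Tokens: 14
Unique types: ('but', 'doctor', 'on', 'quick') = 4
TTR = 4/14
Simplify: divide both by 2 -> 2/7
TTR = 2/7

2/7


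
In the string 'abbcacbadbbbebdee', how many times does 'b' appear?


Scanning 'abbcacbadbbbebdee' for 'b':
  Position 1: 'b' -> MATCH (count: 1)
  Position 2: 'b' -> MATCH (count: 2)
  Position 6: 'b' -> MATCH (count: 3)
  Position 9: 'b' -> MATCH (count: 4)
  Position 10: 'b' -> MATCH (count: 5)
  Position 11: 'b' -> MATCH (count: 6)
  Position 13: 'b' -> MATCH (count: 7)
Total occurrences of 'b': 7

7


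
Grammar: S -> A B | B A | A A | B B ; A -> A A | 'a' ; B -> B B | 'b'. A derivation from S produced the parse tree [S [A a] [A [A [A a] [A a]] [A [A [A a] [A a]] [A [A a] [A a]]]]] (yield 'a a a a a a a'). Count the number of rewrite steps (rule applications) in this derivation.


Every bracketed nonterminal node [X ...] in the tree is produced by exactly one rule application.
Reading the tree off as a leftmost derivation:
  Step 1: S  =>  A A   (applied S -> A A)
  Step 2: A A  =>  a A   (applied A -> a)
  Step 3: a A  =>  a A A   (applied A -> A A)
  Step 4: a A A  =>  a A A A   (applied A -> A A)
  Step 5: a A A A  =>  a a A A   (applied A -> a)
  Step 6: a a A A  =>  a a a A   (applied A -> a)
  Step 7: a a a A  =>  a a a A A   (applied A -> A A)
  Step 8: a a a A A  =>  a a a A A A   (applied A -> A A)
  Step 9: a a a A A A  =>  a a a a A A   (applied A -> a)
  Step 10: a a a a A A  =>  a a a a a A   (applied A -> a)
  Step 11: a a a a a A  =>  a a a a a A A   (applied A -> A A)
  Step 12: a a a a a A A  =>  a a a a a a A   (applied A -> a)
  Step 13: a a a a a a A  =>  a a a a a a a   (applied A -> a)
Final yield: a a a a a a a
Total rewrite steps: 13

13


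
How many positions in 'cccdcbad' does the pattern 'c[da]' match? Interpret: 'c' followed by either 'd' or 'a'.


Pattern: c[da] means 'c' followed by either 'd' or 'a'.
Scanning 'cccdcbad' position-by-position:
  Pos 0: window 'cc' -> no
  Pos 1: window 'cc' -> no
  Pos 2: window 'cd' -> MATCH
  Pos 3: window 'dc' -> no
  Pos 4: window 'cb' -> no
  Pos 5: window 'ba' -> no
  Pos 6: window 'ad' -> no
  Pos 7: window 'd' -> no
Total matches: 1

1


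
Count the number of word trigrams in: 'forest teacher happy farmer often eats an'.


Word trigrams from [7] words:
  Trigram 1: (forest teacher happy)
  Trigram 2: (teacher happy farmer)
  Trigram 3: (happy farmer often)
  Trigram 4: (farmer often eats)
  Trigram 5: (often eats an)
Total word trigrams: 7 - 2 = 5

5


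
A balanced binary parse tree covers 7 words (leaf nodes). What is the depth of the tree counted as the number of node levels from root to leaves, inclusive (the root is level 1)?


In a balanced binary tree with n leaves the deepest leaf is ceil(log2(n)) edges below the root,
so counting node levels inclusive of root and leaves gives ceil(log2(n)) + 1 levels.
log2(7) = 2.8074
ceil(2.8074) = 3
levels = 3 + 1 = 4

4


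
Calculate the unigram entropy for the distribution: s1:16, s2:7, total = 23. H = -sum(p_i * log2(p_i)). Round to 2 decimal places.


Computing entropy H = -sum(p_i * log2(p_i)):
  s1: p = 16/23 = 0.6957, -p*log2(p) = 0.3642
  s2: p = 7/23 = 0.3043, -p*log2(p) = 0.5223
H = sum of terms = 0.8865
Rounded to 2 decimals: 0.89

0.89


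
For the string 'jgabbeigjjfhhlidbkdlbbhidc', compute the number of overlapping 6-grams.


String 'jgabbeigjjfhhlidbkdlbbhidc' has length L = 26.
Number of overlapping n-grams = L - n + 1
Substituting: 26 - 6 + 1 = 21

21


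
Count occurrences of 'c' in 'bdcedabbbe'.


Scanning 'bdcedabbbe' for 'c':
  Position 2: 'c' -> MATCH (count: 1)
Total occurrences of 'c': 1

1


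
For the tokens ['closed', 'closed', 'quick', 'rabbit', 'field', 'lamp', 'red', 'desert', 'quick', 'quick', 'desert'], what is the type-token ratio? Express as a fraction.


Tokens: 11
Unique types: ('closed', 'desert', 'field', 'lamp', 'quick', 'rabbit', 'red') = 7
TTR = 7/11
Already in lowest terms.

7/11


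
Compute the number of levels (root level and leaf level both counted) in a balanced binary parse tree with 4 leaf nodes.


In a balanced binary tree with n leaves the deepest leaf is ceil(log2(n)) edges below the root,
so counting node levels inclusive of root and leaves gives ceil(log2(n)) + 1 levels.
log2(4) = 2.0000
ceil(2.0000) = 2
levels = 2 + 1 = 3

3


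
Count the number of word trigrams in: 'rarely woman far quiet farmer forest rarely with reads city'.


Word trigrams from [10] words:
  Trigram 1: (rarely woman far)
  Trigram 2: (woman far quiet)
  Trigram 3: (far quiet farmer)
  Trigram 4: (quiet farmer forest)
  Trigram 5: (farmer forest rarely)
  Trigram 6: (forest rarely with)
  Trigram 7: (rarely with reads)
  Trigram 8: (with reads city)
Total word trigrams: 10 - 2 = 8

8


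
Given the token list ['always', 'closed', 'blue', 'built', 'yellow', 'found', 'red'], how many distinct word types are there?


Listing all tokens and tracking unique types:
  Token 1: 'always' -> NEW (unique so far: 1)
  Token 2: 'closed' -> NEW (unique so far: 2)
  Token 3: 'blue' -> NEW (unique so far: 3)
  Token 4: 'built' -> NEW (unique so far: 4)
  Token 5: 'yellow' -> NEW (unique so far: 5)
  Token 6: 'found' -> NEW (unique so far: 6)
  Token 7: 'red' -> NEW (unique so far: 7)
Unique types: ('always', 'blue', 'built', 'closed', 'found', 'red', 'yellow')
Vocabulary size: 7

7


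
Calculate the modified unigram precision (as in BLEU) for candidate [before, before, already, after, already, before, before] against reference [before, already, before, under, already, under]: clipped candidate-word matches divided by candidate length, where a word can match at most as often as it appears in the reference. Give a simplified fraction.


Reference word counts: {'already': 2, 'before': 2, 'under': 2}
Checking each candidate word (with clipping):
  'before' -> in reference (ref count 2, used 1/2) -> match (matches: 1)
  'before' -> in reference (ref count 2, used 2/2) -> match (matches: 2)
  'already' -> in reference (ref count 2, used 1/2) -> match (matches: 3)
  'after' -> not in reference -> no match (matches: 3)
  'already' -> in reference (ref count 2, used 2/2) -> match (matches: 4)
  'before' -> ref count 2 already used up (2/2) -> clipped, no match (matches: 4)
  'before' -> ref count 2 already used up (2/2) -> clipped, no match (matches: 4)
Clipped matches: 4, Candidate length: 7
Precision = 4/7

4/7


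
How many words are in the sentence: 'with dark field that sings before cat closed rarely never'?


Counting words by splitting on spaces:
  Word 1: 'with'
  Word 2: 'dark'
  Word 3: 'field'
  Word 4: 'that'
  Word 5: 'sings'
  Word 6: 'before'
  Word 7: 'cat'
  Word 8: 'closed'
  Word 9: 'rarely'
  Word 10: 'never'
Total words: 10

10


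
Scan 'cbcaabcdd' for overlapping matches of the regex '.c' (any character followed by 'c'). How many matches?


Pattern: .c means any character followed by 'c'.
Scanning 'cbcaabcdd' position-by-position:
  Pos 0: window 'cb' -> no
  Pos 1: window 'bc' -> MATCH
  Pos 2: window 'ca' -> no
  Pos 3: window 'aa' -> no
  Pos 4: window 'ab' -> no
  Pos 5: window 'bc' -> MATCH
  Pos 6: window 'cd' -> no
  Pos 7: window 'dd' -> no
  Pos 8: window 'd' -> no
Total matches: 2

2


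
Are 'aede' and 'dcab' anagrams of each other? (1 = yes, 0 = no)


Sort characters of 'aede': 'adee'
Sort characters of 'dcab': 'abcd'
Sorted forms differ -> they are NOT anagrams
Result: 0

0


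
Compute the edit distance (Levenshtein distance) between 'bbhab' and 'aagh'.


Building DP table for s1='bbhab' (len 5) and s2='aagh' (len 4):
       a  a  g  h
    0  1  2  3  4
  b 1  1  2  3  4
  b 2  2  2  3  4
  h 3  3  3  3  3
  a 4  3  3  4  4
  b 5  4  4  4  5
Edit distance = dp[5][4] = 5

5


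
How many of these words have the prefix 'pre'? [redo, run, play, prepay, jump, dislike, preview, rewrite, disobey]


Checking each word for prefix 'pre':
  'redo' -> no (count: 0)
  'run' -> no (count: 0)
  'play' -> no (count: 0)
  'prepay' -> YES, starts with 'pre' (count: 1)
  'jump' -> no (count: 1)
  'dislike' -> no (count: 1)
  'preview' -> YES, starts with 'pre' (count: 2)
  'rewrite' -> no (count: 2)
  'disobey' -> no (count: 2)
Total with prefix 'pre': 2

2


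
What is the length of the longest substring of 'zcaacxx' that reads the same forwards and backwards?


Scanning 'zcaacxx' for palindromic substrings.
Substring at positions 1-4: 'caac'.
Check: reverse('caac') = 'caac' -> palindrome confirmed.
Neighbouring characters ('z' / 'x') break symmetry, so it cannot extend further.
No longer palindromic substring exists; longest length = 4

4


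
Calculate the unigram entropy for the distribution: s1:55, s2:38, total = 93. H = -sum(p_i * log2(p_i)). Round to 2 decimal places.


Computing entropy H = -sum(p_i * log2(p_i)):
  s1: p = 55/93 = 0.5914, -p*log2(p) = 0.4482
  s2: p = 38/93 = 0.4086, -p*log2(p) = 0.5276
H = sum of terms = 0.9758
Rounded to 2 decimals: 0.98

0.98


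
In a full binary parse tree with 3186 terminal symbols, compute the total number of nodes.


Leaf nodes (terminals): 3186
Internal nodes = n - 1 = 3186 - 1 = 3185
Total = leaves + internal = 3186 + 3185 = 6371

6371


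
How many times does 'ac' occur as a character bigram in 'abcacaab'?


Scanning 'abcacaab' for bigram 'ac':
  Position 0: 'ab' -> no
  Position 1: 'bc' -> no
  Position 2: 'ca' -> no
  Position 3: 'ac' -> MATCH
  Position 4: 'ca' -> no
  Position 5: 'aa' -> no
  Position 6: 'ab' -> no
Total matches: 1

1


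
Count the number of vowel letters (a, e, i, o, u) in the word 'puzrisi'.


Scanning each character of 'puzrisi':
  Position 1: 'p' -> consonant (running count: 0)
  Position 2: 'u' -> vowel (running count: 1)
  Position 3: 'z' -> consonant (running count: 1)
  Position 4: 'r' -> consonant (running count: 1)
  Position 5: 'i' -> vowel (running count: 2)
  Position 6: 's' -> consonant (running count: 2)
  Position 7: 'i' -> vowel (running count: 3)
Total vowels: 3

3


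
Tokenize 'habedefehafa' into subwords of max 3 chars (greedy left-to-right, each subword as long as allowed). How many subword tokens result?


'habedefehafa' has 12 characters.
Chunking with max size 3:
  Chunk 1: 'hab' (positions 0-2)
  Chunk 2: 'ede' (positions 3-5)
  Chunk 3: 'feh' (positions 6-8)
  Chunk 4: 'afa' (positions 9-11)
Total chunks: ceil(12 / 3) = 4

4


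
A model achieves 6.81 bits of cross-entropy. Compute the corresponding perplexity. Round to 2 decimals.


Perplexity formula: PP = 2^H
H = 6.81
PP = 2^6.81
Decompose: 2^6.81 = 2^6 * 2^0.81
2^6 = 64, 2^0.81 ~ 1.7532114
PP ~ 64 * 1.7532114 = 112.2055296
Rounded to 2 decimals: 112.21

112.21


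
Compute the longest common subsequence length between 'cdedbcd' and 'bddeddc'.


DP table for LCS of 'cdedbcd' and 'bddeddc':
       b  d  d  e  d  d  c
    0  0  0  0  0  0  0  0
  c 0  0  0  0  0  0  0  1
  d 0  0  1  1  1  1  1  1
  e 0  0  1  1  2  2  2  2
  d 0  0  1  2  2  3  3  3
  b 0  1  1  2  2  3  3  3
  c 0  1  1  2  2  3  3  4
  d 0  1  2  2  2  3  4  4
LCS: 'dedc'
LCS length = 4

4


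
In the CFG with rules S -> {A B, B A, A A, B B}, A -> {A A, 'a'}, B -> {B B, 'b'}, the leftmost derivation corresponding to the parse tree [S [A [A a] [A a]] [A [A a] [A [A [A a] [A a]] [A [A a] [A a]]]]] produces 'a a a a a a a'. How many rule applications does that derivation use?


Every bracketed nonterminal node [X ...] in the tree is produced by exactly one rule application.
Reading the tree off as a leftmost derivation:
  Step 1: S  =>  A A   (applied S -> A A)
  Step 2: A A  =>  A A A   (applied A -> A A)
  Step 3: A A A  =>  a A A   (applied A -> a)
  Step 4: a A A  =>  a a A   (applied A -> a)
  Step 5: a a A  =>  a a A A   (applied A -> A A)
  Step 6: a a A A  =>  a a a A   (applied A -> a)
  Step 7: a a a A  =>  a a a A A   (applied A -> A A)
  Step 8: a a a A A  =>  a a a A A A   (applied A -> A A)
  Step 9: a a a A A A  =>  a a a a A A   (applied A -> a)
  Step 10: a a a a A A  =>  a a a a a A   (applied A -> a)
  Step 11: a a a a a A  =>  a a a a a A A   (applied A -> A A)
  Step 12: a a a a a A A  =>  a a a a a a A   (applied A -> a)
  Step 13: a a a a a a A  =>  a a a a a a a   (applied A -> a)
Final yield: a a a a a a a
Total rewrite steps: 13

13


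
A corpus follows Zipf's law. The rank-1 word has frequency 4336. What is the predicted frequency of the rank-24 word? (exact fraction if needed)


Zipf's law: freq(rank) = f1 / rank
f1 = 4336, rank = 24
freq = 4336 / 24
GCD(4336, 24) = 8
Simplified: 542/3

542/3


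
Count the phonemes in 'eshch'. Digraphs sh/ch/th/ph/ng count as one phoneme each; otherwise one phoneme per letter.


Parsing 'eshch' greedily, digraphs first:
  'e' -> vowel phoneme (phonemes so far: 1)
  'sh' -> digraph (1 consonant phoneme) (phonemes so far: 2)
  'ch' -> digraph (1 consonant phoneme) (phonemes so far: 3)
Total phonemes: 3

3


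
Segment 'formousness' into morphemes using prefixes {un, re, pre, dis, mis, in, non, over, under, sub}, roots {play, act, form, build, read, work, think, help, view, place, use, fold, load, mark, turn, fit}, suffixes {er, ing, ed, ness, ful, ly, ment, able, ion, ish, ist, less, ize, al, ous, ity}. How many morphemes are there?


Segmenting 'formousness' against the inventory:
  'form' -> root (morpheme 1)
  'ous' -> suffix (morpheme 2)
  'ness' -> suffix (morpheme 3)
Total morphemes: 3

3


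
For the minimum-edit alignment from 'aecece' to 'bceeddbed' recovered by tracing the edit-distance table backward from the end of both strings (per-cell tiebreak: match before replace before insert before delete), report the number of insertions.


Edit distance = 7. Backtracking from cell (6, 9) with preference match > replace > insert > delete,
then listing the resulting alignment 'aecece' -> 'bceeddbed' left to right:
  Step 1: insert 'b' [insertion #1]
  Step 2: insert 'c' [insertion #2]
  Step 3: replace a->e
  Step 4: keep 'e'
  Step 5: replace c->d
  Step 6: replace e->d
  Step 7: replace c->b
  Step 8: keep 'e'
  Step 9: insert 'd' [insertion #3]
Total insertions: 3

3


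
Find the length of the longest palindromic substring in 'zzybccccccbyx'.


Scanning 'zzybccccccbyx' for palindromic substrings.
Substring at positions 2-11: 'ybccccccby'.
Check: reverse('ybccccccby') = 'ybccccccby' -> palindrome confirmed.
Neighbouring characters ('z' / 'x') break symmetry, so it cannot extend further.
No longer palindromic substring exists; longest length = 10

10


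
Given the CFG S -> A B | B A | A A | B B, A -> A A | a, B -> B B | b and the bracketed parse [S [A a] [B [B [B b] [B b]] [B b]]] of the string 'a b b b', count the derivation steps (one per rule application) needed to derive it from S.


Every bracketed nonterminal node [X ...] in the tree is produced by exactly one rule application.
Reading the tree off as a leftmost derivation:
  Step 1: S  =>  A B   (applied S -> A B)
  Step 2: A B  =>  a B   (applied A -> a)
  Step 3: a B  =>  a B B   (applied B -> B B)
  Step 4: a B B  =>  a B B B   (applied B -> B B)
  Step 5: a B B B  =>  a b B B   (applied B -> b)
  Step 6: a b B B  =>  a b b B   (applied B -> b)
  Step 7: a b b B  =>  a b b b   (applied B -> b)
Final yield: a b b b
Total rewrite steps: 7

7


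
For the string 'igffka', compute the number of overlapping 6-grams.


String 'igffka' has length L = 6.
Number of overlapping n-grams = L - n + 1
Substituting: 6 - 6 + 1 = 1

1


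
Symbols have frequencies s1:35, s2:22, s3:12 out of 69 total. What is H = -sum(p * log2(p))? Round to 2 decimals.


Computing entropy H = -sum(p_i * log2(p_i)):
  s1: p = 35/69 = 0.5072, -p*log2(p) = 0.4967
  s2: p = 22/69 = 0.3188, -p*log2(p) = 0.5258
  s3: p = 12/69 = 0.1739, -p*log2(p) = 0.4389
H = sum of terms = 1.4614
Rounded to 2 decimals: 1.46

1.46


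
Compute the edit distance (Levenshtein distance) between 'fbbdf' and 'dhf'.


Building DP table for s1='fbbdf' (len 5) and s2='dhf' (len 3):
       d  h  f
    0  1  2  3
  f 1  1  2  2
  b 2  2  2  3
  b 3  3  3  3
  d 4  3  4  4
  f 5  4  4  4
Edit distance = dp[5][3] = 4

4


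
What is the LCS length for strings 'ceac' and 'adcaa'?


DP table for LCS of 'ceac' and 'adcaa':
       a  d  c  a  a
    0  0  0  0  0  0
  c 0  0  0  1  1  1
  e 0  0  0  1  1  1
  a 0  1  1  1  2  2
  c 0  1  1  2  2  2
LCS: 'ca'
LCS length = 2

2


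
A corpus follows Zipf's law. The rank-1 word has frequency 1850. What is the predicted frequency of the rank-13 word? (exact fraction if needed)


Zipf's law: freq(rank) = f1 / rank
f1 = 1850, rank = 13
freq = 1850 / 13
GCD(1850, 13) = 1
Simplified: 1850/13

1850/13


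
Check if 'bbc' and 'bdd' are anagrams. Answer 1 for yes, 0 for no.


Sort characters of 'bbc': 'bbc'
Sort characters of 'bdd': 'bdd'
Sorted forms differ -> they are NOT anagrams
Result: 0

0


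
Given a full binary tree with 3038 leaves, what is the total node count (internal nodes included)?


Leaf nodes (terminals): 3038
Internal nodes = n - 1 = 3038 - 1 = 3037
Total = leaves + internal = 3038 + 3037 = 6075

6075


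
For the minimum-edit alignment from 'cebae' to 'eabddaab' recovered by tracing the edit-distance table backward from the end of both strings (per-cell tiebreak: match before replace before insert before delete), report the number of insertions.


Edit distance = 6. Backtracking from cell (5, 8) with preference match > replace > insert > delete,
then listing the resulting alignment 'cebae' -> 'eabddaab' left to right:
  Step 1: replace c->e
  Step 2: replace e->a
  Step 3: keep 'b'
  Step 4: insert 'd' [insertion #1]
  Step 5: insert 'd' [insertion #2]
  Step 6: insert 'a' [insertion #3]
  Step 7: keep 'a'
  Step 8: replace e->b
Total insertions: 3

3


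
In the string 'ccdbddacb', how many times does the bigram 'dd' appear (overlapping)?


Scanning 'ccdbddacb' for bigram 'dd':
  Position 0: 'cc' -> no
  Position 1: 'cd' -> no
  Position 2: 'db' -> no
  Position 3: 'bd' -> no
  Position 4: 'dd' -> MATCH
  Position 5: 'da' -> no
  Position 6: 'ac' -> no
  Position 7: 'cb' -> no
Total matches: 1

1


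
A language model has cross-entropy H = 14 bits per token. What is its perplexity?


Perplexity formula: PP = 2^H
H = 14
PP = 2^14
PP = 2^14 = 16384

16384


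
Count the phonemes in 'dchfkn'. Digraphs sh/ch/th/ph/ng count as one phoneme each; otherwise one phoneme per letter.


Parsing 'dchfkn' greedily, digraphs first:
  'd' -> consonant phoneme (phonemes so far: 1)
  'ch' -> digraph (1 consonant phoneme) (phonemes so far: 2)
  'f' -> consonant phoneme (phonemes so far: 3)
  'k' -> consonant phoneme (phonemes so far: 4)
  'n' -> consonant phoneme (phonemes so far: 5)
Total phonemes: 5

5


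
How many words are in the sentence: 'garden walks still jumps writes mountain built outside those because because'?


Counting words by splitting on spaces:
  Word 1: 'garden'
  Word 2: 'walks'
  Word 3: 'still'
  Word 4: 'jumps'
  Word 5: 'writes'
  Word 6: 'mountain'
  Word 7: 'built'
  Word 8: 'outside'
  Word 9: 'those'
  Word 10: 'because'
  Word 11: 'because'
Total words: 11

11


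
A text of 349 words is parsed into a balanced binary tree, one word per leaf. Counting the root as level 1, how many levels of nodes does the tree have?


In a balanced binary tree with n leaves the deepest leaf is ceil(log2(n)) edges below the root,
so counting node levels inclusive of root and leaves gives ceil(log2(n)) + 1 levels.
log2(349) = 8.4471
ceil(8.4471) = 9
levels = 9 + 1 = 10

10


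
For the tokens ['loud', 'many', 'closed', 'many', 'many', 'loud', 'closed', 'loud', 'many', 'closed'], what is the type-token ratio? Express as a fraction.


Tokens: 10
Unique types: ('closed', 'loud', 'many') = 3
TTR = 3/10
Already in lowest terms.

3/10


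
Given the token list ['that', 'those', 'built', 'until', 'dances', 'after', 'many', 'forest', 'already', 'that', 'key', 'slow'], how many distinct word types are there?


Listing all tokens and tracking unique types:
  Token 1: 'that' -> NEW (unique so far: 1)
  Token 2: 'those' -> NEW (unique so far: 2)
  Token 3: 'built' -> NEW (unique so far: 3)
  Token 4: 'until' -> NEW (unique so far: 4)
  Token 5: 'dances' -> NEW (unique so far: 5)
  Token 6: 'after' -> NEW (unique so far: 6)
  Token 7: 'many' -> NEW (unique so far: 7)
  Token 8: 'forest' -> NEW (unique so far: 8)
  Token 9: 'already' -> NEW (unique so far: 9)
  Token 10: 'that' -> duplicate (unique so far: 9)
  Token 11: 'key' -> NEW (unique so far: 10)
  Token 12: 'slow' -> NEW (unique so far: 11)
Unique types: ('after', 'already', 'built', 'dances', 'forest', 'key', 'many', 'slow', 'that', 'those', 'until')
Vocabulary size: 11

11


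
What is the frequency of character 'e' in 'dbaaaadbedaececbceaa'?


Scanning 'dbaaaadbedaececbceaa' for 'e':
  Position 8: 'e' -> MATCH (count: 1)
  Position 11: 'e' -> MATCH (count: 2)
  Position 13: 'e' -> MATCH (count: 3)
  Position 17: 'e' -> MATCH (count: 4)
Total occurrences of 'e': 4

4


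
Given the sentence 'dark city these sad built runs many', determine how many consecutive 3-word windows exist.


Word trigrams from [7] words:
  Trigram 1: (dark city these)
  Trigram 2: (city these sad)
  Trigram 3: (these sad built)
  Trigram 4: (sad built runs)
  Trigram 5: (built runs many)
Total word trigrams: 7 - 2 = 5

5


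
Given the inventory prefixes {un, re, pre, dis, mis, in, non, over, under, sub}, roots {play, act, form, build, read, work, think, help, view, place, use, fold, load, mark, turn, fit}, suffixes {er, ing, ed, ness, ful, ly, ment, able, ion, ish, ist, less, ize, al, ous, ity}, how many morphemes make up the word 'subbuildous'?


Segmenting 'subbuildous' against the inventory:
  'sub' -> prefix (morpheme 1)
  'build' -> root (morpheme 2)
  'ous' -> suffix (morpheme 3)
Total morphemes: 3

3


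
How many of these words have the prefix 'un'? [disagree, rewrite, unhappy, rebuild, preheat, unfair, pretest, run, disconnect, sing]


Checking each word for prefix 'un':
  'disagree' -> no (count: 0)
  'rewrite' -> no (count: 0)
  'unhappy' -> YES, starts with 'un' (count: 1)
  'rebuild' -> no (count: 1)
  'preheat' -> no (count: 1)
  'unfair' -> YES, starts with 'un' (count: 2)
  'pretest' -> no (count: 2)
  'run' -> no (count: 2)
  'disconnect' -> no (count: 2)
  'sing' -> no (count: 2)
Total with prefix 'un': 2

2


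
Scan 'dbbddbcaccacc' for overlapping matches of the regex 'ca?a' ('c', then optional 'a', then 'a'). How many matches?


Pattern: ca?a means 'c', then optional 'a', then 'a'.
Scanning 'dbbddbcaccacc' position-by-position:
  Pos 0: window 'dbb' -> no
  Pos 1: window 'bbd' -> no
  Pos 2: window 'bdd' -> no
  Pos 3: window 'ddb' -> no
  Pos 4: window 'dbc' -> no
  Pos 5: window 'bca' -> no
  Pos 6: window 'cac' -> MATCH
  Pos 7: window 'acc' -> no
  Pos 8: window 'cca' -> no
  Pos 9: window 'cac' -> MATCH
  Pos 10: window 'acc' -> no
  Pos 11: window 'cc' -> no
  Pos 12: window 'c' -> no
Total matches: 2

2


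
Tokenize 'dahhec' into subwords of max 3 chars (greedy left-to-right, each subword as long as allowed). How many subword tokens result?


'dahhec' has 6 characters.
Chunking with max size 3:
  Chunk 1: 'dah' (positions 0-2)
  Chunk 2: 'hec' (positions 3-5)
Total chunks: ceil(6 / 3) = 2

2


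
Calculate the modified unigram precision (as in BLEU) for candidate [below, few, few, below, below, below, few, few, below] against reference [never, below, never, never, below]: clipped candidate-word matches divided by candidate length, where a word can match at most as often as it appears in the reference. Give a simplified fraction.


Reference word counts: {'below': 2, 'never': 3}
Checking each candidate word (with clipping):
  'below' -> in reference (ref count 2, used 1/2) -> match (matches: 1)
  'few' -> not in reference -> no match (matches: 1)
  'few' -> not in reference -> no match (matches: 1)
  'below' -> in reference (ref count 2, used 2/2) -> match (matches: 2)
  'below' -> ref count 2 already used up (2/2) -> clipped, no match (matches: 2)
  'below' -> ref count 2 already used up (2/2) -> clipped, no match (matches: 2)
  'few' -> not in reference -> no match (matches: 2)
  'few' -> not in reference -> no match (matches: 2)
  'below' -> ref count 2 already used up (2/2) -> clipped, no match (matches: 2)
Clipped matches: 2, Candidate length: 9
Precision = 2/9

2/9
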